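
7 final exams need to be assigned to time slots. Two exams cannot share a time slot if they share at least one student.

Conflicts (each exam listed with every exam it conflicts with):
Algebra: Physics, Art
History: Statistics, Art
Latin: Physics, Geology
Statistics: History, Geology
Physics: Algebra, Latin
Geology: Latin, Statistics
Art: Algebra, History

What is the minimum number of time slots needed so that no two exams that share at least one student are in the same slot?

The cycle Geology-Statistics-History-Art-Algebra-Physics-Latin-Geology has odd length 7, so it cannot be 2-colored; at least 3 time slots are needed.
3 time slots suffice: Algebra=2, History=2, Latin=1, Statistics=1, Physics=3, Geology=2, Art=1. No two conflicting exams share a time slot.

3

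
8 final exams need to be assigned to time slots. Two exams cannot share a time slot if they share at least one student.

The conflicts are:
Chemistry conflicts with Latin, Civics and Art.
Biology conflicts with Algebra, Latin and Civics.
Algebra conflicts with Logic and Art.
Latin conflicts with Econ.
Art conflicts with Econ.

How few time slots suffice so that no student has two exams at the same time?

3

The cycle Biology-Civics-Chemistry-Art-Algebra-Biology has odd length 5, so it cannot be 2-colored; at least 3 time slots are needed.
3 time slots suffice: Chemistry=1, Biology=3, Algebra=1, Logic=2, Latin=2, Civics=2, Art=2, Econ=1. Every pair that conflicts lands in different time slots.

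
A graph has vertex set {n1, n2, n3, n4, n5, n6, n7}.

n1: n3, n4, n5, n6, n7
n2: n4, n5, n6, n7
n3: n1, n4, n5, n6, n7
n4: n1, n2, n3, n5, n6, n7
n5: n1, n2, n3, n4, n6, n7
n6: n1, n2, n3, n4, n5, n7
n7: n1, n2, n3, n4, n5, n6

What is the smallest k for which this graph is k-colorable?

6

n1, n3, n4, n5, n6, n7 are pairwise adjacent (a clique of size 6), so at least 6 colors are needed.
A valid assignment using 6 colors: n1=6, n2=5, n3=5, n4=1, n5=4, n6=3, n7=2. Every edge joins two different colors.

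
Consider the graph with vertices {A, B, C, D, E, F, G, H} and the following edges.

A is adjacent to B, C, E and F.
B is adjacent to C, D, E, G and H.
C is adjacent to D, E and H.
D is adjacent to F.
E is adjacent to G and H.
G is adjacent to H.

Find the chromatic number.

4

B, E, G, H are pairwise adjacent (a clique of size 4), so at least 4 colors are needed.
One proper 4-coloring: A=4, B=1, C=2, D=3, E=3, F=1, G=2, H=4. Each edge has distinct colors on its endpoints.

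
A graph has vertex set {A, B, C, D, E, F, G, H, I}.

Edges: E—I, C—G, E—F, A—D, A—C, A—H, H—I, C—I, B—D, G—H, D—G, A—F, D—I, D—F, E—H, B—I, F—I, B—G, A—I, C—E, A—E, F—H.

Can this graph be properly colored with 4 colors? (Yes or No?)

A, E, F, H, I are pairwise adjacent (a clique of size 5), so at least 5 colors are needed.
So 4 colors are not enough.

No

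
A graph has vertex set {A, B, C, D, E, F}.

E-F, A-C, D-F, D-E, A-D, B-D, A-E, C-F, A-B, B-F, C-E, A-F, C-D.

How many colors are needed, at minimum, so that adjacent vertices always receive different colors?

5

A, C, D, E, F are pairwise adjacent (a clique of size 5), so at least 5 colors are needed.
A valid assignment using 5 colors: A=2, B=4, C=4, D=1, E=5, F=3. No two adjacent vertices share a color.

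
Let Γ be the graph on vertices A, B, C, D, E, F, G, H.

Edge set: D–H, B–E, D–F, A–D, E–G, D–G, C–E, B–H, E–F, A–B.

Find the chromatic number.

3

The cycle H-D-F-E-B-H has odd length 5, so it cannot be 2-colored; at least 3 colors are needed.
One proper 3-coloring: A=3, B=2, C=2, D=1, E=1, F=2, G=2, H=3. No two adjacent vertices share a color.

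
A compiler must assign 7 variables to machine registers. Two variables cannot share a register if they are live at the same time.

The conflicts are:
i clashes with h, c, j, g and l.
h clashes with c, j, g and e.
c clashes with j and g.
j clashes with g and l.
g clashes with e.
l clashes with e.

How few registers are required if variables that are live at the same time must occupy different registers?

i, h, c, j, g all conflict with each other, so at least 5 registers are needed.
5 registers suffice: register 1 → {j, e}; register 2 → {i}; register 3 → {g, l}; register 4 → {h}; register 5 → {c}. Every pair that conflicts lands in different registers.

5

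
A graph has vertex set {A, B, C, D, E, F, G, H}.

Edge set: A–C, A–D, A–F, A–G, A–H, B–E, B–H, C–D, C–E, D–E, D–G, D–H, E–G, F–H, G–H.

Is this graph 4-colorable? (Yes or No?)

The chromatic number is 4. A, D, G, H form a clique, so at least 4 colors are needed.
4 colors suffice: color 1 → {B, D, F}; color 2 → {E, H}; color 3 → {A}; color 4 → {C, G}.
That is already a proper 4-coloring.

Yes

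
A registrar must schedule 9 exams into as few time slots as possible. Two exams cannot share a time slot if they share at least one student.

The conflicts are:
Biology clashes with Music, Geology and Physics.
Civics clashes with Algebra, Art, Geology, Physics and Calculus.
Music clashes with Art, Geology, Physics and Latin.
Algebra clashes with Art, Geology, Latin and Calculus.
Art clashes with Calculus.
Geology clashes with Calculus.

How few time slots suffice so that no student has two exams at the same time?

4

Civics, Algebra, Art, Calculus are mutually in conflict, so at least 4 time slots are needed.
Using 4 time slots: Biology=2, Civics=2, Music=1, Algebra=1, Art=3, Geology=3, Physics=3, Latin=2, Calculus=4. No two conflicting exams share a time slot.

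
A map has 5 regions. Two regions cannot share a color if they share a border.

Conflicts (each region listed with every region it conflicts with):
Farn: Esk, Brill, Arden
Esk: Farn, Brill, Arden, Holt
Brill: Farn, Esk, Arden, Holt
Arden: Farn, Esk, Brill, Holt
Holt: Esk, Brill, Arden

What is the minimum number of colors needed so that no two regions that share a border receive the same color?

Esk, Brill, Arden, Holt all conflict with each other, so at least 4 colors are needed.
4 colors suffice: color 1 → {Arden}; color 2 → {Esk}; color 3 → {Brill}; color 4 → {Farn, Holt}. No two conflicting regions share a color.

4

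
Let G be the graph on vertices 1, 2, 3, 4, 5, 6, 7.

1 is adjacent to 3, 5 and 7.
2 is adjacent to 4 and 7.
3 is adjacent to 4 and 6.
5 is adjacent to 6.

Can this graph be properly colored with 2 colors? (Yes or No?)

The cycle 1-7-2-4-3-1 has odd length 5, so it cannot be 2-colored; at least 3 colors are needed.
So 2 colors are not enough.

No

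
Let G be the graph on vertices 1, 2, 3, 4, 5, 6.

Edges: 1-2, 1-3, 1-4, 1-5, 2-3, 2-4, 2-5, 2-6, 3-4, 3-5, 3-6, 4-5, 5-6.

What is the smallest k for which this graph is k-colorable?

1, 2, 3, 4, 5 are mutually adjacent (a clique of size 5), so at least 5 colors are needed.
5 colors suffice: 1=e, 2=b, 3=c, 4=d, 5=a, 6=d. No two adjacent vertices share a color.

5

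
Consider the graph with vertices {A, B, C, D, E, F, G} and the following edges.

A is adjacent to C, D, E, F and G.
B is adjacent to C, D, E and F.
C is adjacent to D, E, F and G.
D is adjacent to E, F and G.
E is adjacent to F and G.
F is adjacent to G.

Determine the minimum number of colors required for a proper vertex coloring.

A, C, D, E, F, G form a clique, so at least 6 colors are needed.
6 colors suffice: color 1 → {C}; color 2 → {D}; color 3 → {F}; color 4 → {E}; color 5 → {B, G}; color 6 → {A}. Every edge joins two different colors.

6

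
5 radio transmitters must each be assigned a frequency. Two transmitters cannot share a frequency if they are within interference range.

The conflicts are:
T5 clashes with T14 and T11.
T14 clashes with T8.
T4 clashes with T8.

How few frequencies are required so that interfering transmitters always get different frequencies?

2

T5 and T11 conflict, so at least 2 frequencies are needed.
Using 2 frequencies: T5=1, T14=2, T11=2, T4=2, T8=1. No two conflicting transmitters share a frequency.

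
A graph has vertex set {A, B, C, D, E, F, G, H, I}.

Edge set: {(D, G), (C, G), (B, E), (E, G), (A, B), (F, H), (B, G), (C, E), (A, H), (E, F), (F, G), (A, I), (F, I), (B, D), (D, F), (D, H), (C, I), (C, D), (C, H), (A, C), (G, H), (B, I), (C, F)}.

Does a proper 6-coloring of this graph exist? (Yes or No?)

The chromatic number is 5. C, D, F, G, H form a clique, so at least 5 colors are needed.
5 colors suffice: A=blue, B=red, C=red, D=purple, E=yellow, F=blue, G=green, H=yellow, I=green.
Since 6 ≥ 5, a proper 6-coloring certainly exists.

Yes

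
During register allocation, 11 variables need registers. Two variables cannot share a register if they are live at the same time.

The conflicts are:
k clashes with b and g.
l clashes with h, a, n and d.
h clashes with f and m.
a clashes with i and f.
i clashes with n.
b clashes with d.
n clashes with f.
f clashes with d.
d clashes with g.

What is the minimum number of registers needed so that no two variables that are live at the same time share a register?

a and f conflict, so at least 2 registers are needed.
2 registers suffice: k=2, l=1, h=2, a=2, i=1, b=1, n=2, f=1, d=2, g=1, m=1. Every pair that conflicts lands in different registers.

2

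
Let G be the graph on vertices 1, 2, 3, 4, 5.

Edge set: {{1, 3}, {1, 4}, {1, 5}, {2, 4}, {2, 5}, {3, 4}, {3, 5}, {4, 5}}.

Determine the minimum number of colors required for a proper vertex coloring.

4

1, 3, 4, 5 are pairwise adjacent (a clique of size 4), so at least 4 colors are needed.
4 colors suffice: color red → {4}; color blue → {5}; color green → {1, 2}; color yellow → {3}. No two adjacent vertices share a color.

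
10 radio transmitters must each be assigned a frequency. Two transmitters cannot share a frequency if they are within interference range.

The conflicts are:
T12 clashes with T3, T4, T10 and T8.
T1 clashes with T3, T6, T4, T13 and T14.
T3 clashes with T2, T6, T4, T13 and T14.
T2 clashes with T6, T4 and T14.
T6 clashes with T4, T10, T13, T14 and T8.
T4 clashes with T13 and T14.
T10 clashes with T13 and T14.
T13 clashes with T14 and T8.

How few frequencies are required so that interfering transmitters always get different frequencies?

6

T1, T3, T6, T4, T13, T14 all conflict with each other, so at least 6 frequencies are needed.
6 frequencies suffice: T12=1, T1=6, T3=3, T2=4, T6=1, T4=2, T10=2, T13=4, T14=5, T8=2. No two conflicting transmitters share a frequency.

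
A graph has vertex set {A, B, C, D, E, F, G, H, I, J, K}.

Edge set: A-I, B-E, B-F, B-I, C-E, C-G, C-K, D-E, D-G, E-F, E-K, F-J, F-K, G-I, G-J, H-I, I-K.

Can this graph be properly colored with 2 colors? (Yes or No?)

No

C, E, K are pairwise adjacent, so at least 3 colors are needed.
So 2 colors are not enough.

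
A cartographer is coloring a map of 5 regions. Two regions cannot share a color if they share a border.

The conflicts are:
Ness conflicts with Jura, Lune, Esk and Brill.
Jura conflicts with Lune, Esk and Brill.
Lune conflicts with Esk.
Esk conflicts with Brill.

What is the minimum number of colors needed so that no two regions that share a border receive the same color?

4

Ness, Jura, Esk, Brill pairwise conflict, so at least 4 colors are needed.
4 colors suffice: color 1 → {Jura}; color 2 → {Ness}; color 3 → {Esk}; color 4 → {Lune, Brill}. No two conflicting regions share a color.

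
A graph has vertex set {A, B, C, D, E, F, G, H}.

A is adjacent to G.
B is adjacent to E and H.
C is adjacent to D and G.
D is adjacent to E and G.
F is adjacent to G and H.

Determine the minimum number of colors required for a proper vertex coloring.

3

C, D, G are pairwise adjacent, so at least 3 colors are needed.
3 colors suffice: color 1 → {E, G, H}; color 2 → {A, B, D, F}; color 3 → {C}. Every edge joins two different colors.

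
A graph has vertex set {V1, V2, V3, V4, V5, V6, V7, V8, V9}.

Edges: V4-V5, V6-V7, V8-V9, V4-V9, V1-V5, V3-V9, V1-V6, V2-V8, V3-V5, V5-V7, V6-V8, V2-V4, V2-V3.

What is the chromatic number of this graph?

V1 and V6 are adjacent, so at least 2 colors are needed.
2 colors suffice: V1=2, V2=1, V3=2, V4=2, V5=1, V6=1, V7=2, V8=2, V9=1. Each edge has distinct colors on its endpoints.

2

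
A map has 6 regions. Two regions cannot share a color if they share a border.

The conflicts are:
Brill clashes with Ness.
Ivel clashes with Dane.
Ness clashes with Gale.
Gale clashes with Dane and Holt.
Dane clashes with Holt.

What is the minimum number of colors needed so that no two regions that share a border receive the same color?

Gale, Dane, Holt pairwise conflict, so at least 3 colors are needed.
One proper 3-coloring: Brill=2, Ivel=2, Ness=1, Gale=2, Dane=1, Holt=3. Every pair that conflicts lands in different colors.

3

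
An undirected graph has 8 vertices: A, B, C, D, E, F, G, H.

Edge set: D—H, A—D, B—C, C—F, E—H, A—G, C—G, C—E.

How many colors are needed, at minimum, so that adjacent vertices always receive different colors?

2

E and H are adjacent, so at least 2 colors are needed.
A valid assignment using 2 colors: A=red, B=blue, C=red, D=blue, E=blue, F=blue, G=blue, H=red. No two adjacent vertices share a color.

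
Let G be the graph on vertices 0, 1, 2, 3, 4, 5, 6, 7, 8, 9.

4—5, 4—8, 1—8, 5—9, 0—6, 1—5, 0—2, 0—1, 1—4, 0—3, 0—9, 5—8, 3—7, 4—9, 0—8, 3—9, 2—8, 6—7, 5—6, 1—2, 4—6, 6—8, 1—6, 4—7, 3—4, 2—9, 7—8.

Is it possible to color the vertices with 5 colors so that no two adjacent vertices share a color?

The chromatic number is 5. 1, 4, 5, 6, 8 form a clique, so at least 5 colors are needed.
5 colors suffice: 0=b, 1=c, 2=d, 3=d, 4=b, 5=e, 6=d, 7=c, 8=a, 9=a.
That is already a proper 5-coloring.

Yes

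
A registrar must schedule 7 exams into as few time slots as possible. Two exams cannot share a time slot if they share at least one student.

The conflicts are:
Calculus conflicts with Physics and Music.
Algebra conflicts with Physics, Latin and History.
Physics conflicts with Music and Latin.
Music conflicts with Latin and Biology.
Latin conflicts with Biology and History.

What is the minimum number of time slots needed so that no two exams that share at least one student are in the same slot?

Calculus, Physics, Music all conflict with each other, so at least 3 time slots are needed.
3 time slots suffice: Calculus=1, Algebra=3, Physics=2, Music=3, Latin=1, Biology=2, History=2. Every pair that conflicts lands in different time slots.

3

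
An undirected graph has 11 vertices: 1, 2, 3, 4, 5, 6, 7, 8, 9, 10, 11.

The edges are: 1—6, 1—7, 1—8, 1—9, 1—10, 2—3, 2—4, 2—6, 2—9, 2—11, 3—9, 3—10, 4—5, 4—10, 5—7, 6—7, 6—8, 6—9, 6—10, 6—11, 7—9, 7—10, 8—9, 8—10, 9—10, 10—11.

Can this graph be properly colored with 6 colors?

The chromatic number is 5. 1, 6, 7, 9, 10 are pairwise adjacent (a clique of size 5), so at least 5 colors are needed.
A valid assignment using 5 colors: 1=purple, 2=red, 3=green, 4=blue, 5=red, 6=green, 7=yellow, 8=yellow, 9=blue, 10=red, 11=blue.
Since 6 ≥ 5, a proper 6-coloring certainly exists.

Yes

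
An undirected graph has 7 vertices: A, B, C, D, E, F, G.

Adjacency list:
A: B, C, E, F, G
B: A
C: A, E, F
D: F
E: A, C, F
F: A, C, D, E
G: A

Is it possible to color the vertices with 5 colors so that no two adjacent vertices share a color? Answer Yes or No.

The chromatic number is 4. A, C, E, F are mutually adjacent (a clique of size 4), so at least 4 colors are needed.
4 colors suffice: A=red, B=blue, C=green, D=red, E=yellow, F=blue, G=blue.
Since 5 ≥ 4, a proper 5-coloring certainly exists.

Yes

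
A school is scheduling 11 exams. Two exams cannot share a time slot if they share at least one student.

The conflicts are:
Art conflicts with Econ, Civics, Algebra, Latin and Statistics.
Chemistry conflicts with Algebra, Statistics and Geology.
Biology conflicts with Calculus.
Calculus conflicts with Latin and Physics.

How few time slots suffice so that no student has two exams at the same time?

Calculus and Physics conflict, so at least 2 time slots are needed.
2 time slots suffice: Art=1, Chemistry=1, Biology=2, Calculus=1, Econ=2, Civics=2, Algebra=2, Latin=2, Statistics=2, Geology=2, Physics=2. Each listed conflict is separated.

2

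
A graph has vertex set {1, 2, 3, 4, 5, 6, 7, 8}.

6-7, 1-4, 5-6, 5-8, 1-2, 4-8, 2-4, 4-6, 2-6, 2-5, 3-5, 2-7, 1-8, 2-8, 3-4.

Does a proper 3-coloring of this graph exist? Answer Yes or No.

1, 2, 4, 8 are mutually adjacent (a clique of size 4), so at least 4 colors are needed.
So 3 colors are not enough.

No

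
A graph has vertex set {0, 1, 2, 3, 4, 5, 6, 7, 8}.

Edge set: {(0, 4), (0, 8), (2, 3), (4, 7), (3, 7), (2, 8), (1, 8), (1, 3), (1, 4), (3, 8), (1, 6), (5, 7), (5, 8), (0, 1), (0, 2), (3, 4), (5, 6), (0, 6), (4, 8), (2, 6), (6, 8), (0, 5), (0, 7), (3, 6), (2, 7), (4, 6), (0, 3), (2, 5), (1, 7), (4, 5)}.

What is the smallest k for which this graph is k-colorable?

6

0, 1, 3, 4, 6, 8 are mutually adjacent (a clique of size 6), so at least 6 colors are needed.
6 colors suffice: 0=a, 1=f, 2=d, 3=e, 4=d, 5=e, 6=c, 7=b, 8=b. No two adjacent vertices share a color.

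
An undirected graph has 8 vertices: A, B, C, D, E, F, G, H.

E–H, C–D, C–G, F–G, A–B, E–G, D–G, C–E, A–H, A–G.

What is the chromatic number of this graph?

3

C, D, G form a triangle, so at least 3 colors are needed.
3 colors suffice: A=blue, B=red, C=blue, D=green, E=green, F=blue, G=red, H=red. Every edge joins two different colors.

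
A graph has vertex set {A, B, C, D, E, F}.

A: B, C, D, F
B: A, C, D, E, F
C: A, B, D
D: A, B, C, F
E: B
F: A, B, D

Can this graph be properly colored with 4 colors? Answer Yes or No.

Yes

The chromatic number is 4. A, B, D, F are pairwise adjacent (a clique of size 4), so at least 4 colors are needed.
4 colors suffice: color 1 → {B}; color 2 → {D, E}; color 3 → {A}; color 4 → {C, F}.
That is already a proper 4-coloring.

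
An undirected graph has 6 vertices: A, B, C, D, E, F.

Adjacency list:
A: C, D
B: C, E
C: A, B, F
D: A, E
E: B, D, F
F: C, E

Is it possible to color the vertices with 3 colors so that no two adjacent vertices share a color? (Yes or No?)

The chromatic number is 3. The cycle D-E-B-C-A-D has odd length 5, so it cannot be 2-colored; at least 3 colors are needed.
3 colors suffice: color 1 → {C, E}; color 2 → {A, B, F}; color 3 → {D}.
That is already a proper 3-coloring.

Yes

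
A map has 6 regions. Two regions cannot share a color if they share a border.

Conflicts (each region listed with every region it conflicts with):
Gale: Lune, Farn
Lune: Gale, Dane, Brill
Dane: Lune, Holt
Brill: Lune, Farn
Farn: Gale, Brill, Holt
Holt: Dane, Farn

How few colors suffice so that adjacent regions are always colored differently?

3

The cycle Lune-Gale-Farn-Holt-Dane-Lune has odd length 5, so it cannot be 2-colored; at least 3 colors are needed.
3 colors suffice: color 1 → {Lune, Farn}; color 2 → {Gale, Dane, Brill}; color 3 → {Holt}. No two conflicting regions share a color.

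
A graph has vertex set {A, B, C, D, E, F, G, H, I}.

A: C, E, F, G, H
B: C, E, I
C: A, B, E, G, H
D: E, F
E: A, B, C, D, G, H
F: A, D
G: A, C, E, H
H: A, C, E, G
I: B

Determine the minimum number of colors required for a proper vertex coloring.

5

A, C, E, G, H are mutually adjacent (a clique of size 5), so at least 5 colors are needed.
One proper 5-coloring: A=blue, B=blue, C=green, D=blue, E=red, F=red, G=purple, H=yellow, I=red. Each edge has distinct colors on its endpoints.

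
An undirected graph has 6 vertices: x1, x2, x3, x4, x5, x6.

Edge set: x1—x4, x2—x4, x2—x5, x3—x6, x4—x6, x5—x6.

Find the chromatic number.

2

x2 and x4 are adjacent, so at least 2 colors are needed.
2 colors suffice: color R → {x3, x4, x5}; color B → {x1, x2, x6}. No two adjacent vertices share a color.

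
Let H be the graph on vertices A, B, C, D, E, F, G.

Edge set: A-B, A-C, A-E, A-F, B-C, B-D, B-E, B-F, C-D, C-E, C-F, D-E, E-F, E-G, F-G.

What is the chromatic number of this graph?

5

A, B, C, E, F are pairwise adjacent (a clique of size 5), so at least 5 colors are needed.
5 colors suffice: color red → {E}; color blue → {D, F}; color green → {C, G}; color yellow → {B}; color purple → {A}. No two adjacent vertices share a color.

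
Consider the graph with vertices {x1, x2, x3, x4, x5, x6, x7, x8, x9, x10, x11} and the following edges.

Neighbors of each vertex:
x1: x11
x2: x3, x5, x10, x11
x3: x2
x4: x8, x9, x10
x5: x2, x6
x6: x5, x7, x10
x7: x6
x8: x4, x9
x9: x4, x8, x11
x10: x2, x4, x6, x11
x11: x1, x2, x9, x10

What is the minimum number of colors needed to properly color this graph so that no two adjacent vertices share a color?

3

x2, x10, x11 are mutually adjacent, so at least 3 colors are needed.
3 colors suffice: color 1 → {x3, x4, x6, x11}; color 2 → {x1, x5, x7, x9, x10}; color 3 → {x2, x8}. Each edge has distinct colors on its endpoints.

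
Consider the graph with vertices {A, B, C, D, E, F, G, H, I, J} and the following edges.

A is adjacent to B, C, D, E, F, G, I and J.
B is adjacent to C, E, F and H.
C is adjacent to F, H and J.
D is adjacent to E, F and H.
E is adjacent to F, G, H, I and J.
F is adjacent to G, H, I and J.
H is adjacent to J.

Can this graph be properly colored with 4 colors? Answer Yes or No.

The chromatic number is 4. A, E, F, I are mutually adjacent (a clique of size 4), so at least 4 colors are needed.
4 colors suffice: color red → {F}; color blue → {A, H}; color green → {C, E}; color yellow → {B, D, G, I, J}.
That is already a proper 4-coloring.

Yes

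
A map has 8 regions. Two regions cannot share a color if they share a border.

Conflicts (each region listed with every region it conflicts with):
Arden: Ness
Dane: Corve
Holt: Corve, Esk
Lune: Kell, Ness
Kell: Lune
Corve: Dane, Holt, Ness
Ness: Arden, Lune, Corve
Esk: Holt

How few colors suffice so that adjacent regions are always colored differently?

Corve and Ness conflict, so at least 2 colors are needed.
2 colors suffice: Arden=2, Dane=1, Holt=1, Lune=2, Kell=1, Corve=2, Ness=1, Esk=2. No two conflicting regions share a color.

2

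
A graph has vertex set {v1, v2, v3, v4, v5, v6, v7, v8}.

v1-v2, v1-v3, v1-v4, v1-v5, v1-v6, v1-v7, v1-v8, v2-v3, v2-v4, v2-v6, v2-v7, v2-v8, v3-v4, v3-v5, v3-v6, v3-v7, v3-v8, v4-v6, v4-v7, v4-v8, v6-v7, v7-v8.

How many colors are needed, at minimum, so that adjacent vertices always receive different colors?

6

v1, v2, v3, v4, v7, v8 are pairwise adjacent (a clique of size 6), so at least 6 colors are needed.
A valid assignment using 6 colors: v1=1, v2=4, v3=2, v4=5, v5=3, v6=6, v7=3, v8=6. Each edge has distinct colors on its endpoints.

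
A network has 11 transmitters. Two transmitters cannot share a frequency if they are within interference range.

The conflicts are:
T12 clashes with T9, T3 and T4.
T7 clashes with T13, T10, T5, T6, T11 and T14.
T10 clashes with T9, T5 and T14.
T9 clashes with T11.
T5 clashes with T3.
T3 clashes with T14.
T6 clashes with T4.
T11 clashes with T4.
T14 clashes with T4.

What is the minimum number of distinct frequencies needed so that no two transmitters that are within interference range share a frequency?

T7, T10, T14 pairwise conflict, so at least 3 frequencies are needed.
A valid assignment using 3 frequencies: T12=2, T7=1, T13=2, T10=3, T9=1, T5=2, T3=1, T6=2, T11=2, T14=2, T4=1. Every pair that conflicts lands in different frequencies.

3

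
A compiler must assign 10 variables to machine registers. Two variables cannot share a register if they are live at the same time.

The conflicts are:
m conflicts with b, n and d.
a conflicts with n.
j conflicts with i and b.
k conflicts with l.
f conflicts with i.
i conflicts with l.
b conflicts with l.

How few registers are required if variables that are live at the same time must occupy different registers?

2

m and d conflict, so at least 2 registers are needed.
Using 2 registers: m=1, a=1, j=1, k=2, f=1, i=2, b=2, n=2, l=1, d=2. Every pair that conflicts lands in different registers.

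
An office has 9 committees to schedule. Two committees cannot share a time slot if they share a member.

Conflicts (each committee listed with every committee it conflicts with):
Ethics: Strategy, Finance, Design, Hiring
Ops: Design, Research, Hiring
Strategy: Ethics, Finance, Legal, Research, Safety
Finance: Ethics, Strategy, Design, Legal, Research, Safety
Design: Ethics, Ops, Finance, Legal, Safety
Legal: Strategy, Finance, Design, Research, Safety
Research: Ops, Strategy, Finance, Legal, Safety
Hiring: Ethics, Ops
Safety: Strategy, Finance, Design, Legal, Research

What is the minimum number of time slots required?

5

Strategy, Finance, Legal, Research, Safety are mutually in conflict, so at least 5 time slots are needed.
5 time slots suffice: time slot 1 → {Ops, Finance}; time slot 2 → {Design, Research, Hiring}; time slot 3 → {Ethics, Safety}; time slot 4 → {Strategy}; time slot 5 → {Legal}. Every pair that conflicts lands in different time slots.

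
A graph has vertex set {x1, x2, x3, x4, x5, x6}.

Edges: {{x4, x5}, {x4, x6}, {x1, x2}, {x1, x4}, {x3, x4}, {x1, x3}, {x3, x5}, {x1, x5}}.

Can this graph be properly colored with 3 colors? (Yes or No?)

No

x1, x3, x4, x5 form a clique, so at least 4 colors are needed.
So 3 colors are not enough.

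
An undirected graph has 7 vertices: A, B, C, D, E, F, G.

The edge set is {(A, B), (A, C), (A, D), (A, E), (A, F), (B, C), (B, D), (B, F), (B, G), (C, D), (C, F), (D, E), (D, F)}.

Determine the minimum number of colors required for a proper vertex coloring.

5

A, B, C, D, F are pairwise adjacent (a clique of size 5), so at least 5 colors are needed.
5 colors suffice: color 1 → {B, E}; color 2 → {A, G}; color 3 → {D}; color 4 → {C}; color 5 → {F}. Every edge joins two different colors.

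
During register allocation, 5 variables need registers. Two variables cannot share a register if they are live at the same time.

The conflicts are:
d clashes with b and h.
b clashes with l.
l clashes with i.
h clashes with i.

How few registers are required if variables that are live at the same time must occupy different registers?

3

The cycle i-h-d-b-l-i has odd length 5, so it cannot be 2-colored; at least 3 registers are needed.
Using 3 registers: d=1, b=3, l=2, h=2, i=1. Each listed conflict is separated.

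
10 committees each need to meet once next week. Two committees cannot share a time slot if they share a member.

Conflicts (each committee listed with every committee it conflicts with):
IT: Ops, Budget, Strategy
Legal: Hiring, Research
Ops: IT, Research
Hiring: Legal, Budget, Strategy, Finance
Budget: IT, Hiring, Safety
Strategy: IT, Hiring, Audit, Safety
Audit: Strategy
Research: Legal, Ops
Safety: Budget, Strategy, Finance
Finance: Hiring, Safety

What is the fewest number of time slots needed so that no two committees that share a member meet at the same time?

2

IT and Ops conflict, so at least 2 time slots are needed.
2 time slots suffice: time slot 1 → {IT, Hiring, Audit, Research, Safety}; time slot 2 → {Legal, Ops, Budget, Strategy, Finance}. Every pair that conflicts lands in different time slots.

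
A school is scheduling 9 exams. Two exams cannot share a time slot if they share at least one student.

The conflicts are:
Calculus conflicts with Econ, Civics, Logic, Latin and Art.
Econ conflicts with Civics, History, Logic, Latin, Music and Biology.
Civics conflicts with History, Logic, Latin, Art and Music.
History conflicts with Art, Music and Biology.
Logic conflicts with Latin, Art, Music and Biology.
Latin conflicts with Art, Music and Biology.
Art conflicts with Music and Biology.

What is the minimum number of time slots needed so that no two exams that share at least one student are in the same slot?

5

Econ, Civics, Logic, Latin, Music are mutually in conflict, so at least 5 time slots are needed.
5 time slots suffice: time slot 1 → {History, Latin}; time slot 2 → {Civics, Biology}; time slot 3 → {Econ, Art}; time slot 4 → {Logic}; time slot 5 → {Calculus, Music}. No two conflicting exams share a time slot.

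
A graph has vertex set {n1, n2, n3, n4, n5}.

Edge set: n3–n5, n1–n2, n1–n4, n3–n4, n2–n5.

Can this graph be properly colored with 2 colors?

No

The cycle n5-n2-n1-n4-n3-n5 has odd length 5, so it cannot be 2-colored; at least 3 colors are needed.
So 2 colors are not enough.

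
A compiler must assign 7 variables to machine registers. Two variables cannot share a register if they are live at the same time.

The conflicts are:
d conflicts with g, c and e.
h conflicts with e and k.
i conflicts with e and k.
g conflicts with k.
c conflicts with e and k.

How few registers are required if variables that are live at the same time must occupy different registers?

3

d, c, e pairwise conflict, so at least 3 registers are needed.
Using 3 registers: d=2, h=2, i=2, g=3, c=3, e=1, k=1. No two conflicting variables share a register.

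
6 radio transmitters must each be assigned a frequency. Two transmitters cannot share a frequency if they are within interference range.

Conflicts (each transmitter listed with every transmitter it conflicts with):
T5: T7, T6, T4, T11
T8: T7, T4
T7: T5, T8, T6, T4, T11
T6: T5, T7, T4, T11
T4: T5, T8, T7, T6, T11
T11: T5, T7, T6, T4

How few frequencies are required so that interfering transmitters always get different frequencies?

T5, T7, T6, T4, T11 all conflict with each other, so at least 5 frequencies are needed.
5 frequencies suffice: frequency 1 → {T4}; frequency 2 → {T7}; frequency 3 → {T5, T8}; frequency 4 → {T6}; frequency 5 → {T11}. Each listed conflict is separated.

5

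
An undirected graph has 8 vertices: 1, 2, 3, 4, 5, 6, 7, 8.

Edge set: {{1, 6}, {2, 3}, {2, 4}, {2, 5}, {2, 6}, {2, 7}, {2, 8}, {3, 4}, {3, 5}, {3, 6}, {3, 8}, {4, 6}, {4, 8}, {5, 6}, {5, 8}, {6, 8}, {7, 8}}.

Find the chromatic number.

5

2, 3, 4, 6, 8 are pairwise adjacent (a clique of size 5), so at least 5 colors are needed.
5 colors suffice: color a → {6, 7}; color b → {1, 2}; color c → {8}; color d → {3}; color e → {4, 5}. Each edge has distinct colors on its endpoints.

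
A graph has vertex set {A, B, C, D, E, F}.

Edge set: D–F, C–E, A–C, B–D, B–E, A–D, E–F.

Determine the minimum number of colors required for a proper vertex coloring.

3

The cycle C-E-B-D-A-C has odd length 5, so it cannot be 2-colored; at least 3 colors are needed.
One proper 3-coloring: A=2, B=2, C=3, D=1, E=1, F=2. Each edge has distinct colors on its endpoints.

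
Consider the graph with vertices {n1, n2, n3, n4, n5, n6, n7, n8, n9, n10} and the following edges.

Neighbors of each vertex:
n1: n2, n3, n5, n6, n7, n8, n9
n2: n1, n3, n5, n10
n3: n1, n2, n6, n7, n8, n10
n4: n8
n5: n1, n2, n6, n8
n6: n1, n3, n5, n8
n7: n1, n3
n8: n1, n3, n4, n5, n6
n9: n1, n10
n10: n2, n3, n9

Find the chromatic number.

4

n1, n5, n6, n8 are pairwise adjacent (a clique of size 4), so at least 4 colors are needed.
4 colors suffice: color 1 → {n1, n4, n10}; color 2 → {n3, n5, n9}; color 3 → {n2, n7, n8}; color 4 → {n6}. No two adjacent vertices share a color.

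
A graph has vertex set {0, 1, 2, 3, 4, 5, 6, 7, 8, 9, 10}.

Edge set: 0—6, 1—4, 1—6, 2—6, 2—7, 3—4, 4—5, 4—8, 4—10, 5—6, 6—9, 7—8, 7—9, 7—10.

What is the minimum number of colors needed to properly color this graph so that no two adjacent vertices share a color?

2

7 and 10 are adjacent, so at least 2 colors are needed.
A valid assignment using 2 colors: 0=b, 1=b, 2=b, 3=b, 4=a, 5=b, 6=a, 7=a, 8=b, 9=b, 10=b. No two adjacent vertices share a color.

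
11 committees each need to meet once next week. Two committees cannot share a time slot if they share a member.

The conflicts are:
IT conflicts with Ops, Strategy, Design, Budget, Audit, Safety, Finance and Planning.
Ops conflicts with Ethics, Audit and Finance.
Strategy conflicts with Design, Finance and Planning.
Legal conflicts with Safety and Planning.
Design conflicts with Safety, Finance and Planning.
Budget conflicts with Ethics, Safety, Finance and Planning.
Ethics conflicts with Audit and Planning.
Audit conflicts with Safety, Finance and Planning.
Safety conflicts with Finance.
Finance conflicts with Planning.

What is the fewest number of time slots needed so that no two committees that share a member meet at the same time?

5

IT, Strategy, Design, Finance, Planning all conflict with each other, so at least 5 time slots are needed.
5 time slots suffice: time slot 1 → {Ops, Safety, Planning}; time slot 2 → {Legal, Ethics, Finance}; time slot 3 → {IT}; time slot 4 → {Design, Budget, Audit}; time slot 5 → {Strategy}. Every pair that conflicts lands in different time slots.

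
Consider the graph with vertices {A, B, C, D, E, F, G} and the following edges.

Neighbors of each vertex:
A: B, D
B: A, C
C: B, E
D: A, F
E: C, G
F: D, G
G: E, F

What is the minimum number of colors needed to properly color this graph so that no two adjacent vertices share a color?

3

The cycle F-G-E-C-B-A-D-F has odd length 7, so it cannot be 2-colored; at least 3 colors are needed.
3 colors suffice: color 1 → {C, D, G}; color 2 → {B, E, F}; color 3 → {A}. Each edge has distinct colors on its endpoints.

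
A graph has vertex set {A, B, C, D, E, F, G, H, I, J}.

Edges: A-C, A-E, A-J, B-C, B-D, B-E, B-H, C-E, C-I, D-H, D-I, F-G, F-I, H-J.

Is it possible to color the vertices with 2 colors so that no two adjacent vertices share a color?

No

B, D, H form a triangle, so at least 3 colors are needed.
So 2 colors are not enough.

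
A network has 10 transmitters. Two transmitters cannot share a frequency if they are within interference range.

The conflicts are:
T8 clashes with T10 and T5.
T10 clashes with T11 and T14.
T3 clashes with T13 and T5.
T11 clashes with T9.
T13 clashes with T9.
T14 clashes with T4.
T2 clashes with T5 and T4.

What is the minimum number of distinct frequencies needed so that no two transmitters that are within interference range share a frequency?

3

The cycle T11-T9-T13-T3-T5-T8-T10-T11 has odd length 7, so it cannot be 2-colored; at least 3 frequencies are needed.
Using 3 frequencies: T8=2, T10=1, T3=2, T11=2, T13=1, T14=2, T2=2, T5=1, T4=1, T9=3. Every pair that conflicts lands in different frequencies.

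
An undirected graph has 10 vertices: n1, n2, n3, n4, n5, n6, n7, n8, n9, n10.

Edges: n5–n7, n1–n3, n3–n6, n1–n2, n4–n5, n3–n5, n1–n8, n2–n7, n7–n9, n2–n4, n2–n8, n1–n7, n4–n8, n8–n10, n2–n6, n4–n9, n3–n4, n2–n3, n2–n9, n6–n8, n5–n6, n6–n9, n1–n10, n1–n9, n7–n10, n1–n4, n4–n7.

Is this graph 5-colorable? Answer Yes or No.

The chromatic number is 5. n1, n2, n4, n7, n9 are mutually adjacent (a clique of size 5), so at least 5 colors are needed.
5 colors suffice: n1=red, n2=blue, n3=yellow, n4=green, n5=blue, n6=red, n7=yellow, n8=yellow, n9=purple, n10=blue.
That is already a proper 5-coloring.

Yes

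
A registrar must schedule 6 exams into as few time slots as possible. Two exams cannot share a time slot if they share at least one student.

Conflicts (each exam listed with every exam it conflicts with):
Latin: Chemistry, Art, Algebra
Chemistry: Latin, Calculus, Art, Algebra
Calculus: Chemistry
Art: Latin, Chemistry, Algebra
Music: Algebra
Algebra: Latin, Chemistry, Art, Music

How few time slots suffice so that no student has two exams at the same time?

4

Latin, Chemistry, Art, Algebra all conflict with each other, so at least 4 time slots are needed.
Using 4 time slots: Latin=3, Chemistry=2, Calculus=1, Art=4, Music=2, Algebra=1. No two conflicting exams share a time slot.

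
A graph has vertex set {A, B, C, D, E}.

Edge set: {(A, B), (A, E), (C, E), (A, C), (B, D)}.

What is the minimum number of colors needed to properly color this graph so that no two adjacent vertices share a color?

3

A, C, E are mutually adjacent, so at least 3 colors are needed.
One proper 3-coloring: A=red, B=blue, C=blue, D=red, E=green. No two adjacent vertices share a color.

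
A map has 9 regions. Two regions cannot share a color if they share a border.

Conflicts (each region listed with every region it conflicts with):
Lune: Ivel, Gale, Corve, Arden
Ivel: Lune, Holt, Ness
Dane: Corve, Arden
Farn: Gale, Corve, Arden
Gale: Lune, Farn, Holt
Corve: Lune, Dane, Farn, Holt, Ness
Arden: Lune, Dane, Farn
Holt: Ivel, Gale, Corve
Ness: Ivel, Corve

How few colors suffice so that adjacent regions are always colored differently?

2

Dane and Arden conflict, so at least 2 colors are needed.
2 colors suffice: Lune=2, Ivel=1, Dane=2, Farn=2, Gale=1, Corve=1, Arden=1, Holt=2, Ness=2. No two conflicting regions share a color.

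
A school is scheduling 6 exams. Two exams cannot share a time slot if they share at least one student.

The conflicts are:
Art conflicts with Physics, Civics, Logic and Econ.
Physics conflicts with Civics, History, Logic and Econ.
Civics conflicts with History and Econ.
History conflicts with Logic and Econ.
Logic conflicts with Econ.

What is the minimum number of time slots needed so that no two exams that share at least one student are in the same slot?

4

Art, Physics, Logic, Econ all conflict with each other, so at least 4 time slots are needed.
4 time slots suffice: time slot 1 → {Econ}; time slot 2 → {Physics}; time slot 3 → {Art, History}; time slot 4 → {Civics, Logic}. Every pair that conflicts lands in different time slots.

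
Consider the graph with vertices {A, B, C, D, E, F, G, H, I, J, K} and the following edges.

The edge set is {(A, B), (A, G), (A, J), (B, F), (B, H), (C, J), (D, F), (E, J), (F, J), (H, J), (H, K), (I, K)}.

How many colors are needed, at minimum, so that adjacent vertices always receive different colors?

E and J are adjacent, so at least 2 colors are needed.
2 colors suffice: A=blue, B=red, C=blue, D=red, E=blue, F=blue, G=red, H=blue, I=blue, J=red, K=red. No two adjacent vertices share a color.

2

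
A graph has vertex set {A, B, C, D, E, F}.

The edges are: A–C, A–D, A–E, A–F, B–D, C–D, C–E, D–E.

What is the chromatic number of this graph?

4

A, C, D, E are mutually adjacent (a clique of size 4), so at least 4 colors are needed.
One proper 4-coloring: A=blue, B=blue, C=green, D=red, E=yellow, F=red. Every edge joins two different colors.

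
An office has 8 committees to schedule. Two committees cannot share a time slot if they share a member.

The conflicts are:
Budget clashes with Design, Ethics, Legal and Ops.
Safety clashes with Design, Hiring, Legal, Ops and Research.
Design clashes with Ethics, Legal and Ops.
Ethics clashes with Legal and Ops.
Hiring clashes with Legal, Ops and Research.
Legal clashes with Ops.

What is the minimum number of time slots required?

Budget, Design, Ethics, Legal, Ops pairwise conflict, so at least 5 time slots are needed.
5 time slots suffice: Budget=5, Safety=3, Design=4, Ethics=3, Hiring=4, Legal=1, Ops=2, Research=1. No two conflicting committees share a time slot.

5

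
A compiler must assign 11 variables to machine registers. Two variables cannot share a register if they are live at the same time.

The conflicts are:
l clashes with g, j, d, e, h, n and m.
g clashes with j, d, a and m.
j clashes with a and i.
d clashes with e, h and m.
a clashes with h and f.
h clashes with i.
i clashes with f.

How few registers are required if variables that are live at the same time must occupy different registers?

4

l, g, d, m are mutually in conflict, so at least 4 registers are needed.
4 registers suffice: l=1, g=3, j=2, d=2, a=1, e=3, h=3, n=2, m=4, i=1, f=2. Each listed conflict is separated.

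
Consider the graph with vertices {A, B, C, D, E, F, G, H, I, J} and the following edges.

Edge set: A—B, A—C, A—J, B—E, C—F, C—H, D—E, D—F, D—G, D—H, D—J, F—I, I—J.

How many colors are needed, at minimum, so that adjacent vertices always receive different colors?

3

The cycle D-E-B-A-J-D has odd length 5, so it cannot be 2-colored; at least 3 colors are needed.
A valid assignment using 3 colors: A=1, B=2, C=3, D=1, E=3, F=2, G=2, H=2, I=1, J=2. Each edge has distinct colors on its endpoints.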